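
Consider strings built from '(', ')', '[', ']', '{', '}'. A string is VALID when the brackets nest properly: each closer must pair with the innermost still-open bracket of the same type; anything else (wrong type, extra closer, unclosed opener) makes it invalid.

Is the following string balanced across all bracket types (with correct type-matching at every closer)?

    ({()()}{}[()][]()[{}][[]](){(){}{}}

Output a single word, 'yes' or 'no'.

Answer: no

Derivation:
pos 0: push '('; stack = (
pos 1: push '{'; stack = ({
pos 2: push '('; stack = ({(
pos 3: ')' matches '('; pop; stack = ({
pos 4: push '('; stack = ({(
pos 5: ')' matches '('; pop; stack = ({
pos 6: '}' matches '{'; pop; stack = (
pos 7: push '{'; stack = ({
pos 8: '}' matches '{'; pop; stack = (
pos 9: push '['; stack = ([
pos 10: push '('; stack = ([(
pos 11: ')' matches '('; pop; stack = ([
pos 12: ']' matches '['; pop; stack = (
pos 13: push '['; stack = ([
pos 14: ']' matches '['; pop; stack = (
pos 15: push '('; stack = ((
pos 16: ')' matches '('; pop; stack = (
pos 17: push '['; stack = ([
pos 18: push '{'; stack = ([{
pos 19: '}' matches '{'; pop; stack = ([
pos 20: ']' matches '['; pop; stack = (
pos 21: push '['; stack = ([
pos 22: push '['; stack = ([[
pos 23: ']' matches '['; pop; stack = ([
pos 24: ']' matches '['; pop; stack = (
pos 25: push '('; stack = ((
pos 26: ')' matches '('; pop; stack = (
pos 27: push '{'; stack = ({
pos 28: push '('; stack = ({(
pos 29: ')' matches '('; pop; stack = ({
pos 30: push '{'; stack = ({{
pos 31: '}' matches '{'; pop; stack = ({
pos 32: push '{'; stack = ({{
pos 33: '}' matches '{'; pop; stack = ({
pos 34: '}' matches '{'; pop; stack = (
end: stack still non-empty (() → INVALID
Verdict: unclosed openers at end: ( → no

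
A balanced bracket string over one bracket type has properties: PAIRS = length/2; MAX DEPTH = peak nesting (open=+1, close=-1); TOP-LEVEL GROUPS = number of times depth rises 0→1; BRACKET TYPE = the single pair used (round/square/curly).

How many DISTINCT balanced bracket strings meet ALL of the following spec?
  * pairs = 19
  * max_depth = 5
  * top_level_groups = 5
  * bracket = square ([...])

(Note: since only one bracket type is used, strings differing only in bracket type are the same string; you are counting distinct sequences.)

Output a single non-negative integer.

Answer: 39605185

Derivation:
Spec: pairs=19 depth=5 groups=5
Count(depth <= 5) = 72377080
Count(depth <= 4) = 32771895
Count(depth == 5) = 72377080 - 32771895 = 39605185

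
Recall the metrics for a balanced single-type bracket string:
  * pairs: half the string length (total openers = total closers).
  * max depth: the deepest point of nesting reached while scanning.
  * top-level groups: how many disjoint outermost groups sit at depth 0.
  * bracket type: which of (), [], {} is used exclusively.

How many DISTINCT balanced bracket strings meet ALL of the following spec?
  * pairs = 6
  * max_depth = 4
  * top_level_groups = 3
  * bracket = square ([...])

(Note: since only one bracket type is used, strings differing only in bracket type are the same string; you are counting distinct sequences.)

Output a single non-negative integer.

Answer: 3

Derivation:
Spec: pairs=6 depth=4 groups=3
Count(depth <= 4) = 28
Count(depth <= 3) = 25
Count(depth == 4) = 28 - 25 = 3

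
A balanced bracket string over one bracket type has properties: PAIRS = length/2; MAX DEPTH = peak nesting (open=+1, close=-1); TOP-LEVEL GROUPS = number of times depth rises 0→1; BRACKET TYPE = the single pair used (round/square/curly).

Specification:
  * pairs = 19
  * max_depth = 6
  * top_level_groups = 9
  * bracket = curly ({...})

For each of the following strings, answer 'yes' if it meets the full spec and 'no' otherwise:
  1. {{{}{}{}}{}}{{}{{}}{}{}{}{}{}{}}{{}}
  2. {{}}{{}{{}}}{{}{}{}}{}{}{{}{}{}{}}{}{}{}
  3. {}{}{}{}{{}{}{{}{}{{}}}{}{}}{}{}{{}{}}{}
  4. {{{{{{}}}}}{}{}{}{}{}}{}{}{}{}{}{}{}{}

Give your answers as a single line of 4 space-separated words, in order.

String 1 '{{{}{}{}}{}}{{}{{}}{}{}{}{}{}{}}{{}}': depth seq [1 2 3 2 3 2 3 2 1 2 1 0 1 2 1 2 3 2 1 2 1 2 1 2 1 2 1 2 1 2 1 0 1 2 1 0]
  -> pairs=18 depth=3 groups=3 -> no
String 2 '{{}}{{}{{}}}{{}{}{}}{}{}{{}{}{}{}}{}{}{}': depth seq [1 2 1 0 1 2 1 2 3 2 1 0 1 2 1 2 1 2 1 0 1 0 1 0 1 2 1 2 1 2 1 2 1 0 1 0 1 0 1 0]
  -> pairs=20 depth=3 groups=9 -> no
String 3 '{}{}{}{}{{}{}{{}{}{{}}}{}{}}{}{}{{}{}}{}': depth seq [1 0 1 0 1 0 1 0 1 2 1 2 1 2 3 2 3 2 3 4 3 2 1 2 1 2 1 0 1 0 1 0 1 2 1 2 1 0 1 0]
  -> pairs=20 depth=4 groups=9 -> no
String 4 '{{{{{{}}}}}{}{}{}{}{}}{}{}{}{}{}{}{}{}': depth seq [1 2 3 4 5 6 5 4 3 2 1 2 1 2 1 2 1 2 1 2 1 0 1 0 1 0 1 0 1 0 1 0 1 0 1 0 1 0]
  -> pairs=19 depth=6 groups=9 -> yes

Answer: no no no yes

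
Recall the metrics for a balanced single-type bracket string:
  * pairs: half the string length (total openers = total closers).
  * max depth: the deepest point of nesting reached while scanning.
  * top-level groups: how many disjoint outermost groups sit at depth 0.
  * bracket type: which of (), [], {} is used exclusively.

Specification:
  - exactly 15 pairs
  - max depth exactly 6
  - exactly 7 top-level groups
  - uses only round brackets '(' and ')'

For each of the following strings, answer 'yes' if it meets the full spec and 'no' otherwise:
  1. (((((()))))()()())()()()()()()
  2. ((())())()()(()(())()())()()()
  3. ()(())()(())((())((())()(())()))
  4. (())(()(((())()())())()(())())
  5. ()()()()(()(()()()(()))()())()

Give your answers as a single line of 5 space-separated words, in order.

String 1 '(((((()))))()()())()()()()()()': depth seq [1 2 3 4 5 6 5 4 3 2 1 2 1 2 1 2 1 0 1 0 1 0 1 0 1 0 1 0 1 0]
  -> pairs=15 depth=6 groups=7 -> yes
String 2 '((())())()()(()(())()())()()()': depth seq [1 2 3 2 1 2 1 0 1 0 1 0 1 2 1 2 3 2 1 2 1 2 1 0 1 0 1 0 1 0]
  -> pairs=15 depth=3 groups=7 -> no
String 3 '()(())()(())((())((())()(())()))': depth seq [1 0 1 2 1 0 1 0 1 2 1 0 1 2 3 2 1 2 3 4 3 2 3 2 3 4 3 2 3 2 1 0]
  -> pairs=16 depth=4 groups=5 -> no
String 4 '(())(()(((())()())())()(())())': depth seq [1 2 1 0 1 2 1 2 3 4 5 4 3 4 3 4 3 2 3 2 1 2 1 2 3 2 1 2 1 0]
  -> pairs=15 depth=5 groups=2 -> no
String 5 '()()()()(()(()()()(()))()())()': depth seq [1 0 1 0 1 0 1 0 1 2 1 2 3 2 3 2 3 2 3 4 3 2 1 2 1 2 1 0 1 0]
  -> pairs=15 depth=4 groups=6 -> no

Answer: yes no no no no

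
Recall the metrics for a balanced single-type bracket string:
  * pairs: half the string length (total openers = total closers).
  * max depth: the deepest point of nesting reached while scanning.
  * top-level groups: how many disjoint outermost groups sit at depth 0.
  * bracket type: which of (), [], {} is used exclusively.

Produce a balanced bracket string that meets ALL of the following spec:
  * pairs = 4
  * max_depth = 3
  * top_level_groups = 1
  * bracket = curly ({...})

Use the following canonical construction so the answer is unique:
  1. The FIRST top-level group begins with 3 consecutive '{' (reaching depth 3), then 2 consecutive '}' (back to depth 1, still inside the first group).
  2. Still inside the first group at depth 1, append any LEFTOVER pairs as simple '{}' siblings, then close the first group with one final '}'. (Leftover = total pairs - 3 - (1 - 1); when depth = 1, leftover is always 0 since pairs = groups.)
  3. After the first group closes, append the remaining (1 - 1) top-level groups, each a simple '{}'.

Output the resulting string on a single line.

Spec: pairs=4 depth=3 groups=1
Leftover pairs = 4 - 3 - (1-1) = 1
First group: deep chain of depth 3 + 1 sibling pairs
Remaining 0 groups: simple '{}' each

Answer: {{{}}{}}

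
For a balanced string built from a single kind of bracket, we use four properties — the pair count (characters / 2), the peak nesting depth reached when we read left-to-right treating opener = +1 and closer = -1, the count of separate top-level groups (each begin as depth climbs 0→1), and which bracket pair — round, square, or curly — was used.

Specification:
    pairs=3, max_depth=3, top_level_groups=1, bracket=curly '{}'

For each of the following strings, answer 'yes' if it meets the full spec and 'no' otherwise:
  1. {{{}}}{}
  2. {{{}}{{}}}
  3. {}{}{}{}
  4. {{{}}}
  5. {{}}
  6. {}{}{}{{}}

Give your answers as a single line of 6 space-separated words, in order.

Answer: no no no yes no no

Derivation:
String 1 '{{{}}}{}': depth seq [1 2 3 2 1 0 1 0]
  -> pairs=4 depth=3 groups=2 -> no
String 2 '{{{}}{{}}}': depth seq [1 2 3 2 1 2 3 2 1 0]
  -> pairs=5 depth=3 groups=1 -> no
String 3 '{}{}{}{}': depth seq [1 0 1 0 1 0 1 0]
  -> pairs=4 depth=1 groups=4 -> no
String 4 '{{{}}}': depth seq [1 2 3 2 1 0]
  -> pairs=3 depth=3 groups=1 -> yes
String 5 '{{}}': depth seq [1 2 1 0]
  -> pairs=2 depth=2 groups=1 -> no
String 6 '{}{}{}{{}}': depth seq [1 0 1 0 1 0 1 2 1 0]
  -> pairs=5 depth=2 groups=4 -> no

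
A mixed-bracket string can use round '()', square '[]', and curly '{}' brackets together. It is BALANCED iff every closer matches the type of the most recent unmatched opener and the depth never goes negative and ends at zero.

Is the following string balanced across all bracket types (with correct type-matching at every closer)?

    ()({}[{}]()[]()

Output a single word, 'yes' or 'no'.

Answer: no

Derivation:
pos 0: push '('; stack = (
pos 1: ')' matches '('; pop; stack = (empty)
pos 2: push '('; stack = (
pos 3: push '{'; stack = ({
pos 4: '}' matches '{'; pop; stack = (
pos 5: push '['; stack = ([
pos 6: push '{'; stack = ([{
pos 7: '}' matches '{'; pop; stack = ([
pos 8: ']' matches '['; pop; stack = (
pos 9: push '('; stack = ((
pos 10: ')' matches '('; pop; stack = (
pos 11: push '['; stack = ([
pos 12: ']' matches '['; pop; stack = (
pos 13: push '('; stack = ((
pos 14: ')' matches '('; pop; stack = (
end: stack still non-empty (() → INVALID
Verdict: unclosed openers at end: ( → no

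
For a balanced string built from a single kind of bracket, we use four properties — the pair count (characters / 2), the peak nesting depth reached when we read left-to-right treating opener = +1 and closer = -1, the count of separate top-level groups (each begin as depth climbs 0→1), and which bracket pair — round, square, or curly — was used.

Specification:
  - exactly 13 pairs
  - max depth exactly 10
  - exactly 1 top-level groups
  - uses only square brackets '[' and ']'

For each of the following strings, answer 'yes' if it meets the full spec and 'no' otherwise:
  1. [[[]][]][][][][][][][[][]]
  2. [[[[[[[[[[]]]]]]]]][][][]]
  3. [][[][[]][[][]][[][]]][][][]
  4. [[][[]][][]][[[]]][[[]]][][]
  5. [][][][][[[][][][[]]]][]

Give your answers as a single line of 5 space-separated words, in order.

String 1 '[[[]][]][][][][][][][[][]]': depth seq [1 2 3 2 1 2 1 0 1 0 1 0 1 0 1 0 1 0 1 0 1 2 1 2 1 0]
  -> pairs=13 depth=3 groups=8 -> no
String 2 '[[[[[[[[[[]]]]]]]]][][][]]': depth seq [1 2 3 4 5 6 7 8 9 10 9 8 7 6 5 4 3 2 1 2 1 2 1 2 1 0]
  -> pairs=13 depth=10 groups=1 -> yes
String 3 '[][[][[]][[][]][[][]]][][][]': depth seq [1 0 1 2 1 2 3 2 1 2 3 2 3 2 1 2 3 2 3 2 1 0 1 0 1 0 1 0]
  -> pairs=14 depth=3 groups=5 -> no
String 4 '[[][[]][][]][[[]]][[[]]][][]': depth seq [1 2 1 2 3 2 1 2 1 2 1 0 1 2 3 2 1 0 1 2 3 2 1 0 1 0 1 0]
  -> pairs=14 depth=3 groups=5 -> no
String 5 '[][][][][[[][][][[]]]][]': depth seq [1 0 1 0 1 0 1 0 1 2 3 2 3 2 3 2 3 4 3 2 1 0 1 0]
  -> pairs=12 depth=4 groups=6 -> no

Answer: no yes no no no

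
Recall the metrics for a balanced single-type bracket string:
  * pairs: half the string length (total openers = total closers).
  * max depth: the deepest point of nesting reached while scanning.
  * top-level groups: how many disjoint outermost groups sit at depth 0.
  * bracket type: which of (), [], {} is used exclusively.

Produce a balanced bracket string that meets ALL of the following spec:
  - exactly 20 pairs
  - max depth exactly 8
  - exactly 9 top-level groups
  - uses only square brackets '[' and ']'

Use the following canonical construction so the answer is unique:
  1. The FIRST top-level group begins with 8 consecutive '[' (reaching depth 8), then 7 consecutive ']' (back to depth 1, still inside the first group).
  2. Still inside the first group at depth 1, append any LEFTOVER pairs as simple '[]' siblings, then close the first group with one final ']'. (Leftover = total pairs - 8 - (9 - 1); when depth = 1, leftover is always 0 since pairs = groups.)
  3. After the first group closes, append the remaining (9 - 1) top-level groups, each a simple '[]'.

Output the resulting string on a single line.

Spec: pairs=20 depth=8 groups=9
Leftover pairs = 20 - 8 - (9-1) = 4
First group: deep chain of depth 8 + 4 sibling pairs
Remaining 8 groups: simple '[]' each

Answer: [[[[[[[[]]]]]]][][][][]][][][][][][][][]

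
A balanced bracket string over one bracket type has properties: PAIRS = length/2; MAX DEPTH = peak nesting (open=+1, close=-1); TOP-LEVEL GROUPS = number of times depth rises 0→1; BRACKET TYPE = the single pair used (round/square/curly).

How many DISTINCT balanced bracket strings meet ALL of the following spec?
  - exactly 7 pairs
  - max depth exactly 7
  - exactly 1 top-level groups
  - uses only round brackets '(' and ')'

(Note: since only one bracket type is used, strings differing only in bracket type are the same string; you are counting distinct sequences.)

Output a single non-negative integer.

Answer: 1

Derivation:
Spec: pairs=7 depth=7 groups=1
Count(depth <= 7) = 132
Count(depth <= 6) = 131
Count(depth == 7) = 132 - 131 = 1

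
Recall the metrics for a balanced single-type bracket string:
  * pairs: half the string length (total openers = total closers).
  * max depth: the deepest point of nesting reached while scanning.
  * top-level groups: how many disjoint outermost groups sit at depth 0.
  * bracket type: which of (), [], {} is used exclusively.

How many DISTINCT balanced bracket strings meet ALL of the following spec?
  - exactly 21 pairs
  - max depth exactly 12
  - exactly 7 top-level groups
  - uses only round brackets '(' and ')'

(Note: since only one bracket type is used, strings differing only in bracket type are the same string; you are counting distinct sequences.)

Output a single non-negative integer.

Spec: pairs=21 depth=12 groups=7
Count(depth <= 12) = 463988422
Count(depth <= 11) = 463957608
Count(depth == 12) = 463988422 - 463957608 = 30814

Answer: 30814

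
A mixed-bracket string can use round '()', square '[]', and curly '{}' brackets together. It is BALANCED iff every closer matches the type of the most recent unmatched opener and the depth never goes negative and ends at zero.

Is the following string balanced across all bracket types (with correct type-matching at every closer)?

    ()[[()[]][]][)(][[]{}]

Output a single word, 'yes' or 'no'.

Answer: no

Derivation:
pos 0: push '('; stack = (
pos 1: ')' matches '('; pop; stack = (empty)
pos 2: push '['; stack = [
pos 3: push '['; stack = [[
pos 4: push '('; stack = [[(
pos 5: ')' matches '('; pop; stack = [[
pos 6: push '['; stack = [[[
pos 7: ']' matches '['; pop; stack = [[
pos 8: ']' matches '['; pop; stack = [
pos 9: push '['; stack = [[
pos 10: ']' matches '['; pop; stack = [
pos 11: ']' matches '['; pop; stack = (empty)
pos 12: push '['; stack = [
pos 13: saw closer ')' but top of stack is '[' (expected ']') → INVALID
Verdict: type mismatch at position 13: ')' closes '[' → no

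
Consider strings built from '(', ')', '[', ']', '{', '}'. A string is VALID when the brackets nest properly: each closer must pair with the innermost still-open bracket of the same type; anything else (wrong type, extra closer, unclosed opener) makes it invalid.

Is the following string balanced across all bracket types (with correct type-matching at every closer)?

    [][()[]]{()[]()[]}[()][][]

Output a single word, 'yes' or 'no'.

pos 0: push '['; stack = [
pos 1: ']' matches '['; pop; stack = (empty)
pos 2: push '['; stack = [
pos 3: push '('; stack = [(
pos 4: ')' matches '('; pop; stack = [
pos 5: push '['; stack = [[
pos 6: ']' matches '['; pop; stack = [
pos 7: ']' matches '['; pop; stack = (empty)
pos 8: push '{'; stack = {
pos 9: push '('; stack = {(
pos 10: ')' matches '('; pop; stack = {
pos 11: push '['; stack = {[
pos 12: ']' matches '['; pop; stack = {
pos 13: push '('; stack = {(
pos 14: ')' matches '('; pop; stack = {
pos 15: push '['; stack = {[
pos 16: ']' matches '['; pop; stack = {
pos 17: '}' matches '{'; pop; stack = (empty)
pos 18: push '['; stack = [
pos 19: push '('; stack = [(
pos 20: ')' matches '('; pop; stack = [
pos 21: ']' matches '['; pop; stack = (empty)
pos 22: push '['; stack = [
pos 23: ']' matches '['; pop; stack = (empty)
pos 24: push '['; stack = [
pos 25: ']' matches '['; pop; stack = (empty)
end: stack empty → VALID
Verdict: properly nested → yes

Answer: yes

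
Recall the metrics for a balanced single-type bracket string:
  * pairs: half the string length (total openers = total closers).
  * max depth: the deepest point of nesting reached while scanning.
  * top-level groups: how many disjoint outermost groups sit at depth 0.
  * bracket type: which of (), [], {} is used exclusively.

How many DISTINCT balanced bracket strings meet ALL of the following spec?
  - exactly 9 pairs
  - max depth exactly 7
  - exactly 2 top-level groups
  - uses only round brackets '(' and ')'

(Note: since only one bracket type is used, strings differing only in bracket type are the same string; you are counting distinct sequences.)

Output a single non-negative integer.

Spec: pairs=9 depth=7 groups=2
Count(depth <= 7) = 1428
Count(depth <= 6) = 1404
Count(depth == 7) = 1428 - 1404 = 24

Answer: 24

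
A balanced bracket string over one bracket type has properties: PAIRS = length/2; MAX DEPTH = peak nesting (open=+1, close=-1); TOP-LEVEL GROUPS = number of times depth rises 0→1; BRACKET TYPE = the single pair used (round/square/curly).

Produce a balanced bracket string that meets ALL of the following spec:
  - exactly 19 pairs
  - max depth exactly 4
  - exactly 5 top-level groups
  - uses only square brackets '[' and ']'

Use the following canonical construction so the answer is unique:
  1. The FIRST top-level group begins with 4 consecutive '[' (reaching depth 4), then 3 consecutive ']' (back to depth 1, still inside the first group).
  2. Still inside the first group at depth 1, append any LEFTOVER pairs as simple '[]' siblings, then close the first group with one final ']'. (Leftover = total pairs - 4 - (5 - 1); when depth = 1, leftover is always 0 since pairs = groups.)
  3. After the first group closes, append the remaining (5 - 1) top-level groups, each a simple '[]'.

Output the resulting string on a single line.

Spec: pairs=19 depth=4 groups=5
Leftover pairs = 19 - 4 - (5-1) = 11
First group: deep chain of depth 4 + 11 sibling pairs
Remaining 4 groups: simple '[]' each

Answer: [[[[]]][][][][][][][][][][][]][][][][]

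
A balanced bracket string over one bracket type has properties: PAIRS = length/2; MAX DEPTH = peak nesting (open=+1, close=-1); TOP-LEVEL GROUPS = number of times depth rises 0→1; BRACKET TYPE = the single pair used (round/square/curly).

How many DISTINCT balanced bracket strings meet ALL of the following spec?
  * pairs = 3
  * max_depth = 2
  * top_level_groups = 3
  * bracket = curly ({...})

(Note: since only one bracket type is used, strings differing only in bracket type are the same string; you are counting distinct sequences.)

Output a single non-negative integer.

Spec: pairs=3 depth=2 groups=3
Count(depth <= 2) = 1
Count(depth <= 1) = 1
Count(depth == 2) = 1 - 1 = 0

Answer: 0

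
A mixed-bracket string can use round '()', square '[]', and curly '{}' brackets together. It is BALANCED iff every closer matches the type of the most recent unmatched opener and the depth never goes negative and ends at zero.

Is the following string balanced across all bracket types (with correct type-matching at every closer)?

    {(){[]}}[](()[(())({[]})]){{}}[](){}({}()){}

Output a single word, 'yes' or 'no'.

pos 0: push '{'; stack = {
pos 1: push '('; stack = {(
pos 2: ')' matches '('; pop; stack = {
pos 3: push '{'; stack = {{
pos 4: push '['; stack = {{[
pos 5: ']' matches '['; pop; stack = {{
pos 6: '}' matches '{'; pop; stack = {
pos 7: '}' matches '{'; pop; stack = (empty)
pos 8: push '['; stack = [
pos 9: ']' matches '['; pop; stack = (empty)
pos 10: push '('; stack = (
pos 11: push '('; stack = ((
pos 12: ')' matches '('; pop; stack = (
pos 13: push '['; stack = ([
pos 14: push '('; stack = ([(
pos 15: push '('; stack = ([((
pos 16: ')' matches '('; pop; stack = ([(
pos 17: ')' matches '('; pop; stack = ([
pos 18: push '('; stack = ([(
pos 19: push '{'; stack = ([({
pos 20: push '['; stack = ([({[
pos 21: ']' matches '['; pop; stack = ([({
pos 22: '}' matches '{'; pop; stack = ([(
pos 23: ')' matches '('; pop; stack = ([
pos 24: ']' matches '['; pop; stack = (
pos 25: ')' matches '('; pop; stack = (empty)
pos 26: push '{'; stack = {
pos 27: push '{'; stack = {{
pos 28: '}' matches '{'; pop; stack = {
pos 29: '}' matches '{'; pop; stack = (empty)
pos 30: push '['; stack = [
pos 31: ']' matches '['; pop; stack = (empty)
pos 32: push '('; stack = (
pos 33: ')' matches '('; pop; stack = (empty)
pos 34: push '{'; stack = {
pos 35: '}' matches '{'; pop; stack = (empty)
pos 36: push '('; stack = (
pos 37: push '{'; stack = ({
pos 38: '}' matches '{'; pop; stack = (
pos 39: push '('; stack = ((
pos 40: ')' matches '('; pop; stack = (
pos 41: ')' matches '('; pop; stack = (empty)
pos 42: push '{'; stack = {
pos 43: '}' matches '{'; pop; stack = (empty)
end: stack empty → VALID
Verdict: properly nested → yes

Answer: yes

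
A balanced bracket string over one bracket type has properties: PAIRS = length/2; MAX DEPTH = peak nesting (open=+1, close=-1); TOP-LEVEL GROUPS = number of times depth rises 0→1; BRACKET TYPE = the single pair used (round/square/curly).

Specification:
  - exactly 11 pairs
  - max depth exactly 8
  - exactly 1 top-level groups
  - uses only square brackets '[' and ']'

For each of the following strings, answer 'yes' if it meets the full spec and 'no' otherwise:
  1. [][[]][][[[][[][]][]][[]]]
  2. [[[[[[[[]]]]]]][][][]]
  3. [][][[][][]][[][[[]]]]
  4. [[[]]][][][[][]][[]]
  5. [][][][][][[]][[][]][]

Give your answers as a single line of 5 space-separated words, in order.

String 1 '[][[]][][[[][[][]][]][[]]]': depth seq [1 0 1 2 1 0 1 0 1 2 3 2 3 4 3 4 3 2 3 2 1 2 3 2 1 0]
  -> pairs=13 depth=4 groups=4 -> no
String 2 '[[[[[[[[]]]]]]][][][]]': depth seq [1 2 3 4 5 6 7 8 7 6 5 4 3 2 1 2 1 2 1 2 1 0]
  -> pairs=11 depth=8 groups=1 -> yes
String 3 '[][][[][][]][[][[[]]]]': depth seq [1 0 1 0 1 2 1 2 1 2 1 0 1 2 1 2 3 4 3 2 1 0]
  -> pairs=11 depth=4 groups=4 -> no
String 4 '[[[]]][][][[][]][[]]': depth seq [1 2 3 2 1 0 1 0 1 0 1 2 1 2 1 0 1 2 1 0]
  -> pairs=10 depth=3 groups=5 -> no
String 5 '[][][][][][[]][[][]][]': depth seq [1 0 1 0 1 0 1 0 1 0 1 2 1 0 1 2 1 2 1 0 1 0]
  -> pairs=11 depth=2 groups=8 -> no

Answer: no yes no no no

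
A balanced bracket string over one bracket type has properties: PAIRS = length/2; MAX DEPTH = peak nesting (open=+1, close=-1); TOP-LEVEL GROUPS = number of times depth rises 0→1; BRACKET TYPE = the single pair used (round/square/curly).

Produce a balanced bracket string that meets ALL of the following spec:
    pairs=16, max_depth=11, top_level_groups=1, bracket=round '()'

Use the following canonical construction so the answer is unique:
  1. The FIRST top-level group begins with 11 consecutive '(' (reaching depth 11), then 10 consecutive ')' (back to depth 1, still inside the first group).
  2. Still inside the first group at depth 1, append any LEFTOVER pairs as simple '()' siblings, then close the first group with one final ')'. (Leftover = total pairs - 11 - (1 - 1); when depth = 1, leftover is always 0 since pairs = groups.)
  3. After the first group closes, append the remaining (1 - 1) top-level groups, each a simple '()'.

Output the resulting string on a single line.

Answer: ((((((((((())))))))))()()()()())

Derivation:
Spec: pairs=16 depth=11 groups=1
Leftover pairs = 16 - 11 - (1-1) = 5
First group: deep chain of depth 11 + 5 sibling pairs
Remaining 0 groups: simple '()' each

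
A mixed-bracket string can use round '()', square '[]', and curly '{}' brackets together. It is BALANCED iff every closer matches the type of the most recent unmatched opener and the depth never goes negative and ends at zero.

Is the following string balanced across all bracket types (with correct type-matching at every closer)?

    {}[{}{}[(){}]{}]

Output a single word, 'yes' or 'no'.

pos 0: push '{'; stack = {
pos 1: '}' matches '{'; pop; stack = (empty)
pos 2: push '['; stack = [
pos 3: push '{'; stack = [{
pos 4: '}' matches '{'; pop; stack = [
pos 5: push '{'; stack = [{
pos 6: '}' matches '{'; pop; stack = [
pos 7: push '['; stack = [[
pos 8: push '('; stack = [[(
pos 9: ')' matches '('; pop; stack = [[
pos 10: push '{'; stack = [[{
pos 11: '}' matches '{'; pop; stack = [[
pos 12: ']' matches '['; pop; stack = [
pos 13: push '{'; stack = [{
pos 14: '}' matches '{'; pop; stack = [
pos 15: ']' matches '['; pop; stack = (empty)
end: stack empty → VALID
Verdict: properly nested → yes

Answer: yes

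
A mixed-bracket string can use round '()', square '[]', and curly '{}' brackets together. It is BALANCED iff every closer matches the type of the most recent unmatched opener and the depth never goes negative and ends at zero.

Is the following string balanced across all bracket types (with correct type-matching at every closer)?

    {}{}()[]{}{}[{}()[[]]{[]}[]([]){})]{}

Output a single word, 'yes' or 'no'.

Answer: no

Derivation:
pos 0: push '{'; stack = {
pos 1: '}' matches '{'; pop; stack = (empty)
pos 2: push '{'; stack = {
pos 3: '}' matches '{'; pop; stack = (empty)
pos 4: push '('; stack = (
pos 5: ')' matches '('; pop; stack = (empty)
pos 6: push '['; stack = [
pos 7: ']' matches '['; pop; stack = (empty)
pos 8: push '{'; stack = {
pos 9: '}' matches '{'; pop; stack = (empty)
pos 10: push '{'; stack = {
pos 11: '}' matches '{'; pop; stack = (empty)
pos 12: push '['; stack = [
pos 13: push '{'; stack = [{
pos 14: '}' matches '{'; pop; stack = [
pos 15: push '('; stack = [(
pos 16: ')' matches '('; pop; stack = [
pos 17: push '['; stack = [[
pos 18: push '['; stack = [[[
pos 19: ']' matches '['; pop; stack = [[
pos 20: ']' matches '['; pop; stack = [
pos 21: push '{'; stack = [{
pos 22: push '['; stack = [{[
pos 23: ']' matches '['; pop; stack = [{
pos 24: '}' matches '{'; pop; stack = [
pos 25: push '['; stack = [[
pos 26: ']' matches '['; pop; stack = [
pos 27: push '('; stack = [(
pos 28: push '['; stack = [([
pos 29: ']' matches '['; pop; stack = [(
pos 30: ')' matches '('; pop; stack = [
pos 31: push '{'; stack = [{
pos 32: '}' matches '{'; pop; stack = [
pos 33: saw closer ')' but top of stack is '[' (expected ']') → INVALID
Verdict: type mismatch at position 33: ')' closes '[' → no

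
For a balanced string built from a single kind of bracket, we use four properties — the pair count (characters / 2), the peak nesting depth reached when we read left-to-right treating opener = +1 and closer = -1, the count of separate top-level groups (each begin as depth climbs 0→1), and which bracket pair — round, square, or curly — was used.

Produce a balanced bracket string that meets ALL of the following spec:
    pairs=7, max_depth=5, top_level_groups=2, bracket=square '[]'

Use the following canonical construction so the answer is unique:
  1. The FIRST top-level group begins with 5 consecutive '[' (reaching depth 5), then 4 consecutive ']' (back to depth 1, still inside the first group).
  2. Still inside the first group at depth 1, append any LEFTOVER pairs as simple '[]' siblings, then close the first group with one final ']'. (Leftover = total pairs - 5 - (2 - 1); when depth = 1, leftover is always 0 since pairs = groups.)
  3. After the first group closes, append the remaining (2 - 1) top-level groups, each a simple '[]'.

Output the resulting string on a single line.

Spec: pairs=7 depth=5 groups=2
Leftover pairs = 7 - 5 - (2-1) = 1
First group: deep chain of depth 5 + 1 sibling pairs
Remaining 1 groups: simple '[]' each

Answer: [[[[[]]]][]][]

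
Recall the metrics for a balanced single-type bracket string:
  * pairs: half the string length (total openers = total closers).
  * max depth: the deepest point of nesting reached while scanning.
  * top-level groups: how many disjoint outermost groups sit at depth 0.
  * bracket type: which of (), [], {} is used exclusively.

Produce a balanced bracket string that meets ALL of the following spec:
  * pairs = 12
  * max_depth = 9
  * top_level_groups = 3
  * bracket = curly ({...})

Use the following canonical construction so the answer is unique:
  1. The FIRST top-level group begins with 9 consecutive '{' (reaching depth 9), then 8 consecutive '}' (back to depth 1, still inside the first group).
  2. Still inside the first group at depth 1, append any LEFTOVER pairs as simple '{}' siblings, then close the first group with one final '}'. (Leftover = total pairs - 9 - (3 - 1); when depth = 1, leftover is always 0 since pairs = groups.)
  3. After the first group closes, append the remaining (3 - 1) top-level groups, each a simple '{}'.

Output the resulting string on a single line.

Spec: pairs=12 depth=9 groups=3
Leftover pairs = 12 - 9 - (3-1) = 1
First group: deep chain of depth 9 + 1 sibling pairs
Remaining 2 groups: simple '{}' each

Answer: {{{{{{{{{}}}}}}}}{}}{}{}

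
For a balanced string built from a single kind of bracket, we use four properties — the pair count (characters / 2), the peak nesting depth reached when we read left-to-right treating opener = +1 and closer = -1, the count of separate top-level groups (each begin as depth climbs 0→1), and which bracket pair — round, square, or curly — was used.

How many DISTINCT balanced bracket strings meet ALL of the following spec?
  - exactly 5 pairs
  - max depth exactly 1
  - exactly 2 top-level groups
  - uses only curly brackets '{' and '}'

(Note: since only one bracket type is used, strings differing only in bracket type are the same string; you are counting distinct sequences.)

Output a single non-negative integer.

Spec: pairs=5 depth=1 groups=2
Count(depth <= 1) = 0
Count(depth <= 0) = 0
Count(depth == 1) = 0 - 0 = 0

Answer: 0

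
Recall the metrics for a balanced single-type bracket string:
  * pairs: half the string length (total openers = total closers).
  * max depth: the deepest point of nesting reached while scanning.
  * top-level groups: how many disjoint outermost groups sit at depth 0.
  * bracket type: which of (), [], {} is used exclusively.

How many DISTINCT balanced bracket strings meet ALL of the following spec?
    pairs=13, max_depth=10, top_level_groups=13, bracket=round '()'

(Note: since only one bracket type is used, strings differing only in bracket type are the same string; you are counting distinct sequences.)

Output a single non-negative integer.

Spec: pairs=13 depth=10 groups=13
Count(depth <= 10) = 1
Count(depth <= 9) = 1
Count(depth == 10) = 1 - 1 = 0

Answer: 0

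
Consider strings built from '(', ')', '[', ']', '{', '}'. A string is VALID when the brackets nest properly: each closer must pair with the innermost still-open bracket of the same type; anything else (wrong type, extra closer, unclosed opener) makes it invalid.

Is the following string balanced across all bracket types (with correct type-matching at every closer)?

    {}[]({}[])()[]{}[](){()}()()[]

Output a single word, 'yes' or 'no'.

Answer: yes

Derivation:
pos 0: push '{'; stack = {
pos 1: '}' matches '{'; pop; stack = (empty)
pos 2: push '['; stack = [
pos 3: ']' matches '['; pop; stack = (empty)
pos 4: push '('; stack = (
pos 5: push '{'; stack = ({
pos 6: '}' matches '{'; pop; stack = (
pos 7: push '['; stack = ([
pos 8: ']' matches '['; pop; stack = (
pos 9: ')' matches '('; pop; stack = (empty)
pos 10: push '('; stack = (
pos 11: ')' matches '('; pop; stack = (empty)
pos 12: push '['; stack = [
pos 13: ']' matches '['; pop; stack = (empty)
pos 14: push '{'; stack = {
pos 15: '}' matches '{'; pop; stack = (empty)
pos 16: push '['; stack = [
pos 17: ']' matches '['; pop; stack = (empty)
pos 18: push '('; stack = (
pos 19: ')' matches '('; pop; stack = (empty)
pos 20: push '{'; stack = {
pos 21: push '('; stack = {(
pos 22: ')' matches '('; pop; stack = {
pos 23: '}' matches '{'; pop; stack = (empty)
pos 24: push '('; stack = (
pos 25: ')' matches '('; pop; stack = (empty)
pos 26: push '('; stack = (
pos 27: ')' matches '('; pop; stack = (empty)
pos 28: push '['; stack = [
pos 29: ']' matches '['; pop; stack = (empty)
end: stack empty → VALID
Verdict: properly nested → yes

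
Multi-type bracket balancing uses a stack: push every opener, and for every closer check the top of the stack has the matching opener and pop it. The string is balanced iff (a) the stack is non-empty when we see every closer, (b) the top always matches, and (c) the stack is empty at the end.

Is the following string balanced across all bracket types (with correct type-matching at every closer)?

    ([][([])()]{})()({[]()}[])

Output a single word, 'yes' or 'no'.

Answer: yes

Derivation:
pos 0: push '('; stack = (
pos 1: push '['; stack = ([
pos 2: ']' matches '['; pop; stack = (
pos 3: push '['; stack = ([
pos 4: push '('; stack = ([(
pos 5: push '['; stack = ([([
pos 6: ']' matches '['; pop; stack = ([(
pos 7: ')' matches '('; pop; stack = ([
pos 8: push '('; stack = ([(
pos 9: ')' matches '('; pop; stack = ([
pos 10: ']' matches '['; pop; stack = (
pos 11: push '{'; stack = ({
pos 12: '}' matches '{'; pop; stack = (
pos 13: ')' matches '('; pop; stack = (empty)
pos 14: push '('; stack = (
pos 15: ')' matches '('; pop; stack = (empty)
pos 16: push '('; stack = (
pos 17: push '{'; stack = ({
pos 18: push '['; stack = ({[
pos 19: ']' matches '['; pop; stack = ({
pos 20: push '('; stack = ({(
pos 21: ')' matches '('; pop; stack = ({
pos 22: '}' matches '{'; pop; stack = (
pos 23: push '['; stack = ([
pos 24: ']' matches '['; pop; stack = (
pos 25: ')' matches '('; pop; stack = (empty)
end: stack empty → VALID
Verdict: properly nested → yes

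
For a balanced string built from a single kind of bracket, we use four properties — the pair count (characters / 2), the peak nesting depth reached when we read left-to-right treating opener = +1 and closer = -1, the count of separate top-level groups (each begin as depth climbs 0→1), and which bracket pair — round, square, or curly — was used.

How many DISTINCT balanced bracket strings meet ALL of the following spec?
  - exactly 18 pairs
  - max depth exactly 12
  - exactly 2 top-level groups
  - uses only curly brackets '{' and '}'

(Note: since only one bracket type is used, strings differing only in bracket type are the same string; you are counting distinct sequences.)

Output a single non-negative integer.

Spec: pairs=18 depth=12 groups=2
Count(depth <= 12) = 129583718
Count(depth <= 11) = 129322886
Count(depth == 12) = 129583718 - 129322886 = 260832

Answer: 260832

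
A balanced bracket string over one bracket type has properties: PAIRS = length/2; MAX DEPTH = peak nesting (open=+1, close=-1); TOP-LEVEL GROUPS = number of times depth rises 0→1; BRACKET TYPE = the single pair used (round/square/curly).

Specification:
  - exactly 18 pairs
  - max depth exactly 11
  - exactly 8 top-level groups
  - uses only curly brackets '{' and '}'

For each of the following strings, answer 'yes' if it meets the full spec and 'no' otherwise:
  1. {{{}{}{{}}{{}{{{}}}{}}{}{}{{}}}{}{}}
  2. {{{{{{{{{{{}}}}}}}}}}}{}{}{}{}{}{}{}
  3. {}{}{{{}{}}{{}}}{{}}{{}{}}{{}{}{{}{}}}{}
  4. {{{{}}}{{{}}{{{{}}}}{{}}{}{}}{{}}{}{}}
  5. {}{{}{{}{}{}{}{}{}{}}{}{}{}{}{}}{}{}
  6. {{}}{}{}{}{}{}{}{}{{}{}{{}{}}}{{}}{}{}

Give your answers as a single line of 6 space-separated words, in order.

String 1 '{{{}{}{{}}{{}{{{}}}{}}{}{}{{}}}{}{}}': depth seq [1 2 3 2 3 2 3 4 3 2 3 4 3 4 5 6 5 4 3 4 3 2 3 2 3 2 3 4 3 2 1 2 1 2 1 0]
  -> pairs=18 depth=6 groups=1 -> no
String 2 '{{{{{{{{{{{}}}}}}}}}}}{}{}{}{}{}{}{}': depth seq [1 2 3 4 5 6 7 8 9 10 11 10 9 8 7 6 5 4 3 2 1 0 1 0 1 0 1 0 1 0 1 0 1 0 1 0]
  -> pairs=18 depth=11 groups=8 -> yes
String 3 '{}{}{{{}{}}{{}}}{{}}{{}{}}{{}{}{{}{}}}{}': depth seq [1 0 1 0 1 2 3 2 3 2 1 2 3 2 1 0 1 2 1 0 1 2 1 2 1 0 1 2 1 2 1 2 3 2 3 2 1 0 1 0]
  -> pairs=20 depth=3 groups=7 -> no
String 4 '{{{{}}}{{{}}{{{{}}}}{{}}{}{}}{{}}{}{}}': depth seq [1 2 3 4 3 2 1 2 3 4 3 2 3 4 5 6 5 4 3 2 3 4 3 2 3 2 3 2 1 2 3 2 1 2 1 2 1 0]
  -> pairs=19 depth=6 groups=1 -> no
String 5 '{}{{}{{}{}{}{}{}{}{}}{}{}{}{}{}}{}{}': depth seq [1 0 1 2 1 2 3 2 3 2 3 2 3 2 3 2 3 2 3 2 1 2 1 2 1 2 1 2 1 2 1 0 1 0 1 0]
  -> pairs=18 depth=3 groups=4 -> no
String 6 '{{}}{}{}{}{}{}{}{}{{}{}{{}{}}}{{}}{}{}': depth seq [1 2 1 0 1 0 1 0 1 0 1 0 1 0 1 0 1 0 1 2 1 2 1 2 3 2 3 2 1 0 1 2 1 0 1 0 1 0]
  -> pairs=19 depth=3 groups=12 -> no

Answer: no yes no no no no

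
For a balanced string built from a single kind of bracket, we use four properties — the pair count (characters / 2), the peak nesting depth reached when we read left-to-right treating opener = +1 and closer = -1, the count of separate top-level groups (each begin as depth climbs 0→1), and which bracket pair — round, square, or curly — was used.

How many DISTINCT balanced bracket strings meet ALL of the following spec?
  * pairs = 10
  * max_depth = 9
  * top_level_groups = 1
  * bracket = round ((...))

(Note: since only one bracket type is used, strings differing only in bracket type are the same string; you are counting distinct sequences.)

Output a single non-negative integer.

Spec: pairs=10 depth=9 groups=1
Count(depth <= 9) = 4861
Count(depth <= 8) = 4846
Count(depth == 9) = 4861 - 4846 = 15

Answer: 15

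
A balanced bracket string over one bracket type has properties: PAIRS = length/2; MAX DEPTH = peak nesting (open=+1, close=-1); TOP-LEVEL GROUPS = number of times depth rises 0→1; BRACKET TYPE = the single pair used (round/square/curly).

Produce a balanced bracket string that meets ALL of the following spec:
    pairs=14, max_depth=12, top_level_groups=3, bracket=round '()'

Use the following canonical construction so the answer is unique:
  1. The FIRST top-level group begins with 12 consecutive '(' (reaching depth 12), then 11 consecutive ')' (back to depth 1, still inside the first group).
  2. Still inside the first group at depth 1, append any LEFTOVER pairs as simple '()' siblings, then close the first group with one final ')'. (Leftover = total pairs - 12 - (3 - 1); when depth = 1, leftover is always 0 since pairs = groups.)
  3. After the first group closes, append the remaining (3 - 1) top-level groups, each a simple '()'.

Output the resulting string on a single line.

Spec: pairs=14 depth=12 groups=3
Leftover pairs = 14 - 12 - (3-1) = 0
First group: deep chain of depth 12 + 0 sibling pairs
Remaining 2 groups: simple '()' each

Answer: (((((((((((())))))))))))()()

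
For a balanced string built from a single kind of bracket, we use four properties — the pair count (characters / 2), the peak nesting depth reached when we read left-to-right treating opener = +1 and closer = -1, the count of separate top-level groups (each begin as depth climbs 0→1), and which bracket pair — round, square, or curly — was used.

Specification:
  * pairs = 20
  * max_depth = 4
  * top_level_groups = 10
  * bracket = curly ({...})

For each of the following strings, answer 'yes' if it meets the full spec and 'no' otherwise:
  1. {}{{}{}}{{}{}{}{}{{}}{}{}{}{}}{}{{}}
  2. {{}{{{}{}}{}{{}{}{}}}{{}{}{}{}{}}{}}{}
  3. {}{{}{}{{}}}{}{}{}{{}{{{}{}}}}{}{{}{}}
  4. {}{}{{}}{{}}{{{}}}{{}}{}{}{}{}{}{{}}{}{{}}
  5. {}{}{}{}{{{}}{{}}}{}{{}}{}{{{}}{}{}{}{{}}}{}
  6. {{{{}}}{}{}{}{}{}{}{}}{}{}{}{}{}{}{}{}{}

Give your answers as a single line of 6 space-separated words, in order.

Answer: no no no no no yes

Derivation:
String 1 '{}{{}{}}{{}{}{}{}{{}}{}{}{}{}}{}{{}}': depth seq [1 0 1 2 1 2 1 0 1 2 1 2 1 2 1 2 1 2 3 2 1 2 1 2 1 2 1 2 1 0 1 0 1 2 1 0]
  -> pairs=18 depth=3 groups=5 -> no
String 2 '{{}{{{}{}}{}{{}{}{}}}{{}{}{}{}{}}{}}{}': depth seq [1 2 1 2 3 4 3 4 3 2 3 2 3 4 3 4 3 4 3 2 1 2 3 2 3 2 3 2 3 2 3 2 1 2 1 0 1 0]
  -> pairs=19 depth=4 groups=2 -> no
String 3 '{}{{}{}{{}}}{}{}{}{{}{{{}{}}}}{}{{}{}}': depth seq [1 0 1 2 1 2 1 2 3 2 1 0 1 0 1 0 1 0 1 2 1 2 3 4 3 4 3 2 1 0 1 0 1 2 1 2 1 0]
  -> pairs=19 depth=4 groups=8 -> no
String 4 '{}{}{{}}{{}}{{{}}}{{}}{}{}{}{}{}{{}}{}{{}}': depth seq [1 0 1 0 1 2 1 0 1 2 1 0 1 2 3 2 1 0 1 2 1 0 1 0 1 0 1 0 1 0 1 0 1 2 1 0 1 0 1 2 1 0]
  -> pairs=21 depth=3 groups=14 -> no
String 5 '{}{}{}{}{{{}}{{}}}{}{{}}{}{{{}}{}{}{}{{}}}{}': depth seq [1 0 1 0 1 0 1 0 1 2 3 2 1 2 3 2 1 0 1 0 1 2 1 0 1 0 1 2 3 2 1 2 1 2 1 2 1 2 3 2 1 0 1 0]
  -> pairs=22 depth=3 groups=10 -> no
String 6 '{{{{}}}{}{}{}{}{}{}{}}{}{}{}{}{}{}{}{}{}': depth seq [1 2 3 4 3 2 1 2 1 2 1 2 1 2 1 2 1 2 1 2 1 0 1 0 1 0 1 0 1 0 1 0 1 0 1 0 1 0 1 0]
  -> pairs=20 depth=4 groups=10 -> yes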